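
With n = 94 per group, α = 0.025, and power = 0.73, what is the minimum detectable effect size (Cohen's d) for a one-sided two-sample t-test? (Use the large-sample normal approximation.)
d ≈ 0.38

Minimum detectable effect (two-sample t-test, normal approximation):
d = (z_α + z_β) / √(n/2)
d = (1.960 + 0.613) / √(94/2)
d = 2.573 / 6.856
d ≈ 0.38

By Cohen's convention (0.2 small / 0.5 medium / 0.8 large): small effect.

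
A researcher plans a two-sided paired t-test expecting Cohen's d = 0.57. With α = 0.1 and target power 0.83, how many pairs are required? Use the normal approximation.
n = 21 pairs

Sample size formula (paired t-test, normal approximation):
n = ((z_{α/2} + z_β) / d)²

z_{α/2} = 1.645 (for α = 0.1, two-sided)
z_β = 0.954 (for power = 0.83)
d = 0.57

n = ((1.645 + 0.954) / 0.57)²
n = (4.560)²
n ≈ 20.79
Round up to the next whole number: n = 21 pairs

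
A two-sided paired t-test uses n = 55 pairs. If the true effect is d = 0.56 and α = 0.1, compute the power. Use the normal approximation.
Power ≈ 0.99

Power calculation (paired t-test, normal approximation):
z_β = d · √n - z_{α/2}
z_β = 0.56 · √55 - 1.645
z_β = 0.56 · 7.416 - 1.645
z_β = 2.508

Power = Φ(z_β) = Φ(2.508) ≈ 0.994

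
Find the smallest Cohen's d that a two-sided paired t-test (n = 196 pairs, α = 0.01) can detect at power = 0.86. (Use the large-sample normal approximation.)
d ≈ 0.26

Minimum detectable effect (paired t-test, normal approximation):
d = (z_{α/2} + z_β) / √n
d = (2.576 + 1.080) / √196
d = 3.656 / 14.000
d ≈ 0.26

By Cohen's convention (0.2 small / 0.5 medium / 0.8 large): small effect.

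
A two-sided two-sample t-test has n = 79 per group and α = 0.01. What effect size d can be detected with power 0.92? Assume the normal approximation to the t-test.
d ≈ 0.63

Minimum detectable effect (two-sample t-test, normal approximation):
d = (z_{α/2} + z_β) / √(n/2)
d = (2.576 + 1.405) / √(79/2)
d = 3.981 / 6.285
d ≈ 0.63

By Cohen's convention (0.2 small / 0.5 medium / 0.8 large): medium effect.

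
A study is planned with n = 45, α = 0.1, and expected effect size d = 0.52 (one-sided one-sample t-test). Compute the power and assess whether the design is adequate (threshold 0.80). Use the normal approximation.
Power ≈ 0.99; the study is adequately powered (power ≥ 0.80)

Power calculation (one-sample t-test, normal approximation):
z_β = d · √n - z_α
z_β = 0.52 · √45 - 1.282
z_β = 0.52 · 6.708 - 1.282
z_β = 2.207

Power = Φ(z_β) = Φ(2.207) ≈ 0.986

Effect size d = 0.52 is medium by Cohen's convention (0.2/0.5/0.8).

Threshold: power ≥ 0.80 is conventionally adequate.
Power ≈ 0.99 → the study is adequately powered (power ≥ 0.80).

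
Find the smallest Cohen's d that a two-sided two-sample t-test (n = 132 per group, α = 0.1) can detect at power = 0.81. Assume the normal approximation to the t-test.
d ≈ 0.31

Minimum detectable effect (two-sample t-test, normal approximation):
d = (z_{α/2} + z_β) / √(n/2)
d = (1.645 + 0.878) / √(132/2)
d = 2.523 / 8.124
d ≈ 0.31

By Cohen's convention (0.2 small / 0.5 medium / 0.8 large): small effect.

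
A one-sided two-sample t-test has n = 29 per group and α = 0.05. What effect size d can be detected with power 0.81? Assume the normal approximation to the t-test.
d ≈ 0.66

Minimum detectable effect (two-sample t-test, normal approximation):
d = (z_α + z_β) / √(n/2)
d = (1.645 + 0.878) / √(29/2)
d = 2.523 / 3.808
d ≈ 0.66

By Cohen's convention (0.2 small / 0.5 medium / 0.8 large): medium effect.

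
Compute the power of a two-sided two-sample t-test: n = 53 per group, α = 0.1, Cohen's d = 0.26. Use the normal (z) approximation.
Power ≈ 0.38

Power calculation (two-sample t-test, normal approximation):
z_β = d · √(n/2) - z_{α/2}
z_β = 0.26 · √(53/2) - 1.645
z_β = 0.26 · 5.148 - 1.645
z_β = -0.306

Power = Φ(z_β) = Φ(-0.306) ≈ 0.380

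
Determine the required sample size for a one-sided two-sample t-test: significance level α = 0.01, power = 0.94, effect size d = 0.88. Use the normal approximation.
n = 39 per group

Sample size formula (two-sample t-test, normal approximation):
n = 2 · ((z_α + z_β) / d)²

z_α = 2.326 (for α = 0.01, one-sided)
z_β = 1.555 (for power = 0.94)
d = 0.88

n = 2 · ((2.326 + 1.555) / 0.88)²
n = 2 · (4.410)²
n ≈ 38.90
Round up to the next whole number: n = 39 per group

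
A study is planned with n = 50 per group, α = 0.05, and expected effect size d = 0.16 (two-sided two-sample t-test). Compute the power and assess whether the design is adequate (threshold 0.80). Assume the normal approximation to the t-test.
Power ≈ 0.12; the study is underpowered (power < 0.80)

Power calculation (two-sample t-test, normal approximation):
z_β = d · √(n/2) - z_{α/2}
z_β = 0.16 · √(50/2) - 1.960
z_β = 0.16 · 5.000 - 1.960
z_β = -1.160

Power = Φ(z_β) = Φ(-1.160) ≈ 0.123

Effect size d = 0.16 is very small by Cohen's convention (0.2/0.5/0.8).

Threshold: power ≥ 0.80 is conventionally adequate.
Power ≈ 0.12 → the study is underpowered (power < 0.80).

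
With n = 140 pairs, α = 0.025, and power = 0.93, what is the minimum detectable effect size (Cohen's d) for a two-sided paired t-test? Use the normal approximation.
d ≈ 0.31

Minimum detectable effect (paired t-test, normal approximation):
d = (z_{α/2} + z_β) / √n
d = (2.241 + 1.476) / √140
d = 3.717 / 11.832
d ≈ 0.31

By Cohen's convention (0.2 small / 0.5 medium / 0.8 large): small effect.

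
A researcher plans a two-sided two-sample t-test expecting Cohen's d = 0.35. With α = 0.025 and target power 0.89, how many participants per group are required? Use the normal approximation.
n = 197 per group

Sample size formula (two-sample t-test, normal approximation):
n = 2 · ((z_{α/2} + z_β) / d)²

z_{α/2} = 2.241 (for α = 0.025, two-sided)
z_β = 1.227 (for power = 0.89)
d = 0.35

n = 2 · ((2.241 + 1.227) / 0.35)²
n = 2 · (9.909)²
n ≈ 196.38
Round up to the next whole number: n = 197 per group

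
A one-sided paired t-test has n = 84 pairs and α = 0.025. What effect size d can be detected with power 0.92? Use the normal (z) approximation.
d ≈ 0.37

Minimum detectable effect (paired t-test, normal approximation):
d = (z_α + z_β) / √n
d = (1.960 + 1.405) / √84
d = 3.365 / 9.165
d ≈ 0.37

By Cohen's convention (0.2 small / 0.5 medium / 0.8 large): small effect.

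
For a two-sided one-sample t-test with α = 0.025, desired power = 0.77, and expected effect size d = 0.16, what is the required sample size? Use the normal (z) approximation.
n = 347

Sample size formula (one-sample t-test, normal approximation):
n = ((z_{α/2} + z_β) / d)²

z_{α/2} = 2.241 (for α = 0.025, two-sided)
z_β = 0.739 (for power = 0.77)
d = 0.16

n = ((2.241 + 0.739) / 0.16)²
n = (18.625)²
n ≈ 346.89
Round up to the next whole number: n = 347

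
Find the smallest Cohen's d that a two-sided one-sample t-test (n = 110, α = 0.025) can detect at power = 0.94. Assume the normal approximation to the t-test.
d ≈ 0.36

Minimum detectable effect (one-sample t-test, normal approximation):
d = (z_{α/2} + z_β) / √n
d = (2.241 + 1.555) / √110
d = 3.796 / 10.488
d ≈ 0.36

By Cohen's convention (0.2 small / 0.5 medium / 0.8 large): small effect.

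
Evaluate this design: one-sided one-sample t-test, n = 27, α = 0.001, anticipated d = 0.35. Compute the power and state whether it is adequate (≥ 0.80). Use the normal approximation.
Power ≈ 0.10; the study is underpowered (power < 0.80)

Power calculation (one-sample t-test, normal approximation):
z_β = d · √n - z_α
z_β = 0.35 · √27 - 3.090
z_β = 0.35 · 5.196 - 3.090
z_β = -1.272

Power = Φ(z_β) = Φ(-1.272) ≈ 0.102

Effect size d = 0.35 is small by Cohen's convention (0.2/0.5/0.8).

Threshold: power ≥ 0.80 is conventionally adequate.
Power ≈ 0.10 → the study is underpowered (power < 0.80).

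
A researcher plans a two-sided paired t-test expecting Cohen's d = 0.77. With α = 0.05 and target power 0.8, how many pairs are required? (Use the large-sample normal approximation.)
n = 14 pairs

Sample size formula (paired t-test, normal approximation):
n = ((z_{α/2} + z_β) / d)²

z_{α/2} = 1.960 (for α = 0.05, two-sided)
z_β = 0.842 (for power = 0.8)
d = 0.77

n = ((1.960 + 0.842) / 0.77)²
n = (3.639)²
n ≈ 13.24
Round up to the next whole number: n = 14 pairs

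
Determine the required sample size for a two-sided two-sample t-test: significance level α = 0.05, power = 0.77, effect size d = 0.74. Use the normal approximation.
n = 27 per group

Sample size formula (two-sample t-test, normal approximation):
n = 2 · ((z_{α/2} + z_β) / d)²

z_{α/2} = 1.960 (for α = 0.05, two-sided)
z_β = 0.739 (for power = 0.77)
d = 0.74

n = 2 · ((1.960 + 0.739) / 0.74)²
n = 2 · (3.647)²
n ≈ 26.60
Round up to the next whole number: n = 27 per group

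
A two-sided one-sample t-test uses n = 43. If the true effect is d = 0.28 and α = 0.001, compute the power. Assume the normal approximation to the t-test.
Power ≈ 0.07

Power calculation (one-sample t-test, normal approximation):
z_β = d · √n - z_{α/2}
z_β = 0.28 · √43 - 3.291
z_β = 0.28 · 6.557 - 3.291
z_β = -1.454

Power = Φ(z_β) = Φ(-1.454) ≈ 0.073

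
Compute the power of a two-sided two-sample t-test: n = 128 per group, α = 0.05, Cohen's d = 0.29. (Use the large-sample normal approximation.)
Power ≈ 0.64

Power calculation (two-sample t-test, normal approximation):
z_β = d · √(n/2) - z_{α/2}
z_β = 0.29 · √(128/2) - 1.960
z_β = 0.29 · 8.000 - 1.960
z_β = 0.360

Power = Φ(z_β) = Φ(0.360) ≈ 0.641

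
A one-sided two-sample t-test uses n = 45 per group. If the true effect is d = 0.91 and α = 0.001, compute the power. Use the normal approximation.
Power ≈ 0.89

Power calculation (two-sample t-test, normal approximation):
z_β = d · √(n/2) - z_α
z_β = 0.91 · √(45/2) - 3.090
z_β = 0.91 · 4.743 - 3.090
z_β = 1.226

Power = Φ(z_β) = Φ(1.226) ≈ 0.890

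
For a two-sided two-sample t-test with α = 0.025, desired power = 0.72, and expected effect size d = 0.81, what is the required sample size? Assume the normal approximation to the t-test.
n = 25 per group

Sample size formula (two-sample t-test, normal approximation):
n = 2 · ((z_{α/2} + z_β) / d)²

z_{α/2} = 2.241 (for α = 0.025, two-sided)
z_β = 0.583 (for power = 0.72)
d = 0.81

n = 2 · ((2.241 + 0.583) / 0.81)²
n = 2 · (3.486)²
n ≈ 24.30
Round up to the next whole number: n = 25 per group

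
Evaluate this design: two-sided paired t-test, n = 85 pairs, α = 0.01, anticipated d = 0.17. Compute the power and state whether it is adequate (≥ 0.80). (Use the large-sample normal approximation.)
Power ≈ 0.16; the study is underpowered (power < 0.80)

Power calculation (paired t-test, normal approximation):
z_β = d · √n - z_{α/2}
z_β = 0.17 · √85 - 2.576
z_β = 0.17 · 9.220 - 2.576
z_β = -1.009

Power = Φ(z_β) = Φ(-1.009) ≈ 0.157

Effect size d = 0.17 is very small by Cohen's convention (0.2/0.5/0.8).

Threshold: power ≥ 0.80 is conventionally adequate.
Power ≈ 0.16 → the study is underpowered (power < 0.80).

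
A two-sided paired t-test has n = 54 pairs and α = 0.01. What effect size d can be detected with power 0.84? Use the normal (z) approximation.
d ≈ 0.49

Minimum detectable effect (paired t-test, normal approximation):
d = (z_{α/2} + z_β) / √n
d = (2.576 + 0.994) / √54
d = 3.570 / 7.348
d ≈ 0.49

By Cohen's convention (0.2 small / 0.5 medium / 0.8 large): small effect.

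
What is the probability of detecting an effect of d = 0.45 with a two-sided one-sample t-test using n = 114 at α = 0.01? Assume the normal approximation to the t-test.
Power ≈ 0.99

Power calculation (one-sample t-test, normal approximation):
z_β = d · √n - z_{α/2}
z_β = 0.45 · √114 - 2.576
z_β = 0.45 · 10.677 - 2.576
z_β = 2.229

Power = Φ(z_β) = Φ(2.229) ≈ 0.987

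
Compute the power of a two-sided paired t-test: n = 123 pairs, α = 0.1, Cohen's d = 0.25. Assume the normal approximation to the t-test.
Power ≈ 0.87

Power calculation (paired t-test, normal approximation):
z_β = d · √n - z_{α/2}
z_β = 0.25 · √123 - 1.645
z_β = 0.25 · 11.091 - 1.645
z_β = 1.128

Power = Φ(z_β) = Φ(1.128) ≈ 0.870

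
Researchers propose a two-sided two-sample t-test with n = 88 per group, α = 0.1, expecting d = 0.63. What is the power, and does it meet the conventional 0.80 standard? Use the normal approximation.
Power ≈ 0.99; the study is adequately powered (power ≥ 0.80)

Power calculation (two-sample t-test, normal approximation):
z_β = d · √(n/2) - z_{α/2}
z_β = 0.63 · √(88/2) - 1.645
z_β = 0.63 · 6.633 - 1.645
z_β = 2.534

Power = Φ(z_β) = Φ(2.534) ≈ 0.994

Effect size d = 0.63 is medium by Cohen's convention (0.2/0.5/0.8).

Threshold: power ≥ 0.80 is conventionally adequate.
Power ≈ 0.99 → the study is adequately powered (power ≥ 0.80).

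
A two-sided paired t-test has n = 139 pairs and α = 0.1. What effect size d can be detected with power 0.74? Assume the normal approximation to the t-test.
d ≈ 0.19

Minimum detectable effect (paired t-test, normal approximation):
d = (z_{α/2} + z_β) / √n
d = (1.645 + 0.643) / √139
d = 2.288 / 11.790
d ≈ 0.19

By Cohen's convention (0.2 small / 0.5 medium / 0.8 large): very small effect.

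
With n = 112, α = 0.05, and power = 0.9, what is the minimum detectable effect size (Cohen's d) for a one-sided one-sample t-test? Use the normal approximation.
d ≈ 0.28

Minimum detectable effect (one-sample t-test, normal approximation):
d = (z_α + z_β) / √n
d = (1.645 + 1.282) / √112
d = 2.926 / 10.583
d ≈ 0.28

By Cohen's convention (0.2 small / 0.5 medium / 0.8 large): small effect.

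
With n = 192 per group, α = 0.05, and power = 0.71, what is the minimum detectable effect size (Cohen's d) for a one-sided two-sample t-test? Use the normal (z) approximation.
d ≈ 0.22

Minimum detectable effect (two-sample t-test, normal approximation):
d = (z_α + z_β) / √(n/2)
d = (1.645 + 0.553) / √(192/2)
d = 2.198 / 9.798
d ≈ 0.22

By Cohen's convention (0.2 small / 0.5 medium / 0.8 large): small effect.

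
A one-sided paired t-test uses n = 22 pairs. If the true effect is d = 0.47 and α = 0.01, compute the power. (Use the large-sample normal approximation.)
Power ≈ 0.45

Power calculation (paired t-test, normal approximation):
z_β = d · √n - z_α
z_β = 0.47 · √22 - 2.326
z_β = 0.47 · 4.690 - 2.326
z_β = -0.122

Power = Φ(z_β) = Φ(-0.122) ≈ 0.452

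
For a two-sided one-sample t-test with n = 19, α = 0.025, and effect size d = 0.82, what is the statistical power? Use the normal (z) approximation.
Power ≈ 0.91

Power calculation (one-sample t-test, normal approximation):
z_β = d · √n - z_{α/2}
z_β = 0.82 · √19 - 2.241
z_β = 0.82 · 4.359 - 2.241
z_β = 1.333

Power = Φ(z_β) = Φ(1.333) ≈ 0.909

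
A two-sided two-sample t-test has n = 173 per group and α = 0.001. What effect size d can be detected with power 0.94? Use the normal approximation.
d ≈ 0.52

Minimum detectable effect (two-sample t-test, normal approximation):
d = (z_{α/2} + z_β) / √(n/2)
d = (3.291 + 1.555) / √(173/2)
d = 4.845 / 9.301
d ≈ 0.52

By Cohen's convention (0.2 small / 0.5 medium / 0.8 large): medium effect.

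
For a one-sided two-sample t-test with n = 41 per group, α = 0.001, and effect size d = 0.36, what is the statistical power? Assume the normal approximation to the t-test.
Power ≈ 0.07

Power calculation (two-sample t-test, normal approximation):
z_β = d · √(n/2) - z_α
z_β = 0.36 · √(41/2) - 3.090
z_β = 0.36 · 4.528 - 3.090
z_β = -1.460

Power = Φ(z_β) = Φ(-1.460) ≈ 0.072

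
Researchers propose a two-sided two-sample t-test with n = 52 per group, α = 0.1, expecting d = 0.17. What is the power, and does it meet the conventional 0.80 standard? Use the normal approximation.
Power ≈ 0.22; the study is underpowered (power < 0.80)

Power calculation (two-sample t-test, normal approximation):
z_β = d · √(n/2) - z_{α/2}
z_β = 0.17 · √(52/2) - 1.645
z_β = 0.17 · 5.099 - 1.645
z_β = -0.778

Power = Φ(z_β) = Φ(-0.778) ≈ 0.218

Effect size d = 0.17 is very small by Cohen's convention (0.2/0.5/0.8).

Threshold: power ≥ 0.80 is conventionally adequate.
Power ≈ 0.22 → the study is underpowered (power < 0.80).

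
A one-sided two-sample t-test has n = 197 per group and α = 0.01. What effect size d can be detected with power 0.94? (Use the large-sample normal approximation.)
d ≈ 0.39

Minimum detectable effect (two-sample t-test, normal approximation):
d = (z_α + z_β) / √(n/2)
d = (2.326 + 1.555) / √(197/2)
d = 3.881 / 9.925
d ≈ 0.39

By Cohen's convention (0.2 small / 0.5 medium / 0.8 large): small effect.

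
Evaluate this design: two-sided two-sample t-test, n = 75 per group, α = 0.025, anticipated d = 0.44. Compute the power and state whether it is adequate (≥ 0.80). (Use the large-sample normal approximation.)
Power ≈ 0.67; the study is underpowered (power < 0.80)

Power calculation (two-sample t-test, normal approximation):
z_β = d · √(n/2) - z_{α/2}
z_β = 0.44 · √(75/2) - 2.241
z_β = 0.44 · 6.124 - 2.241
z_β = 0.453

Power = Φ(z_β) = Φ(0.453) ≈ 0.675

Effect size d = 0.44 is small by Cohen's convention (0.2/0.5/0.8).

Threshold: power ≥ 0.80 is conventionally adequate.
Power ≈ 0.67 → the study is underpowered (power < 0.80).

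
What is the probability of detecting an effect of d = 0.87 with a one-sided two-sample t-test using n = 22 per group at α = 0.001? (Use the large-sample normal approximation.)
Power ≈ 0.42

Power calculation (two-sample t-test, normal approximation):
z_β = d · √(n/2) - z_α
z_β = 0.87 · √(22/2) - 3.090
z_β = 0.87 · 3.317 - 3.090
z_β = -0.205

Power = Φ(z_β) = Φ(-0.205) ≈ 0.419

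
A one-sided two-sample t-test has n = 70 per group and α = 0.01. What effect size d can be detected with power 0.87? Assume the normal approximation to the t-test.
d ≈ 0.58

Minimum detectable effect (two-sample t-test, normal approximation):
d = (z_α + z_β) / √(n/2)
d = (2.326 + 1.126) / √(70/2)
d = 3.453 / 5.916
d ≈ 0.58

By Cohen's convention (0.2 small / 0.5 medium / 0.8 large): medium effect.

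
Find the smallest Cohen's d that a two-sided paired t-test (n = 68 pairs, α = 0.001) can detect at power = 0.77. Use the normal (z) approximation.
d ≈ 0.49

Minimum detectable effect (paired t-test, normal approximation):
d = (z_{α/2} + z_β) / √n
d = (3.291 + 0.739) / √68
d = 4.029 / 8.246
d ≈ 0.49

By Cohen's convention (0.2 small / 0.5 medium / 0.8 large): small effect.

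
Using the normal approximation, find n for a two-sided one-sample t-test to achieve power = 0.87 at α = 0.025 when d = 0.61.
n = 31

Sample size formula (one-sample t-test, normal approximation):
n = ((z_{α/2} + z_β) / d)²

z_{α/2} = 2.241 (for α = 0.025, two-sided)
z_β = 1.126 (for power = 0.87)
d = 0.61

n = ((2.241 + 1.126) / 0.61)²
n = (5.520)²
n ≈ 30.47
Round up to the next whole number: n = 31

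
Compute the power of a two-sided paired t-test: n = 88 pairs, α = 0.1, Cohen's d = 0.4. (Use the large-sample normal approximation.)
Power ≈ 0.98

Power calculation (paired t-test, normal approximation):
z_β = d · √n - z_{α/2}
z_β = 0.4 · √88 - 1.645
z_β = 0.4 · 9.381 - 1.645
z_β = 2.107

Power = Φ(z_β) = Φ(2.107) ≈ 0.982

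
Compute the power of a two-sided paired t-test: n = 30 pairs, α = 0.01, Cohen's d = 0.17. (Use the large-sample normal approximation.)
Power ≈ 0.05

Power calculation (paired t-test, normal approximation):
z_β = d · √n - z_{α/2}
z_β = 0.17 · √30 - 2.576
z_β = 0.17 · 5.477 - 2.576
z_β = -1.645

Power = Φ(z_β) = Φ(-1.645) ≈ 0.050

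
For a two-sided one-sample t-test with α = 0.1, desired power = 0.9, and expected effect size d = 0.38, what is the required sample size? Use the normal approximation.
n = 60

Sample size formula (one-sample t-test, normal approximation):
n = ((z_{α/2} + z_β) / d)²

z_{α/2} = 1.645 (for α = 0.1, two-sided)
z_β = 1.282 (for power = 0.9)
d = 0.38

n = ((1.645 + 1.282) / 0.38)²
n = (7.703)²
n ≈ 59.34
Round up to the next whole number: n = 60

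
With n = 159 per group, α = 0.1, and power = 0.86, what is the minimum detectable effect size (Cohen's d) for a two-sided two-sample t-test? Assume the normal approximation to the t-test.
d ≈ 0.31

Minimum detectable effect (two-sample t-test, normal approximation):
d = (z_{α/2} + z_β) / √(n/2)
d = (1.645 + 1.080) / √(159/2)
d = 2.725 / 8.916
d ≈ 0.31

By Cohen's convention (0.2 small / 0.5 medium / 0.8 large): small effect.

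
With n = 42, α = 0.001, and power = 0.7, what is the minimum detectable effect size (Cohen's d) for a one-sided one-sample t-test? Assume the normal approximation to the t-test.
d ≈ 0.56

Minimum detectable effect (one-sample t-test, normal approximation):
d = (z_α + z_β) / √n
d = (3.090 + 0.524) / √42
d = 3.615 / 6.481
d ≈ 0.56

By Cohen's convention (0.2 small / 0.5 medium / 0.8 large): medium effect.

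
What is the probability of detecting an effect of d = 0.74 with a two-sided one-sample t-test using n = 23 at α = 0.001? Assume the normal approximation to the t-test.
Power ≈ 0.60

Power calculation (one-sample t-test, normal approximation):
z_β = d · √n - z_{α/2}
z_β = 0.74 · √23 - 3.291
z_β = 0.74 · 4.796 - 3.291
z_β = 0.258

Power = Φ(z_β) = Φ(0.258) ≈ 0.602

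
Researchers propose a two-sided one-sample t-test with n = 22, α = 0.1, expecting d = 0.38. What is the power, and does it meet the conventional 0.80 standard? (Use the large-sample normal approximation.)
Power ≈ 0.55; the study is underpowered (power < 0.80)

Power calculation (one-sample t-test, normal approximation):
z_β = d · √n - z_{α/2}
z_β = 0.38 · √22 - 1.645
z_β = 0.38 · 4.690 - 1.645
z_β = 0.138

Power = Φ(z_β) = Φ(0.138) ≈ 0.555

Effect size d = 0.38 is small by Cohen's convention (0.2/0.5/0.8).

Threshold: power ≥ 0.80 is conventionally adequate.
Power ≈ 0.55 → the study is underpowered (power < 0.80).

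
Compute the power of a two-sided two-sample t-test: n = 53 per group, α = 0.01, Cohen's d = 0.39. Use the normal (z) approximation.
Power ≈ 0.28

Power calculation (two-sample t-test, normal approximation):
z_β = d · √(n/2) - z_{α/2}
z_β = 0.39 · √(53/2) - 2.576
z_β = 0.39 · 5.148 - 2.576
z_β = -0.568

Power = Φ(z_β) = Φ(-0.568) ≈ 0.285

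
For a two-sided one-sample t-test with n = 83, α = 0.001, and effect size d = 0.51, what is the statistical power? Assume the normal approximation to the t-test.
Power ≈ 0.91

Power calculation (one-sample t-test, normal approximation):
z_β = d · √n - z_{α/2}
z_β = 0.51 · √83 - 3.291
z_β = 0.51 · 9.110 - 3.291
z_β = 1.356

Power = Φ(z_β) = Φ(1.356) ≈ 0.912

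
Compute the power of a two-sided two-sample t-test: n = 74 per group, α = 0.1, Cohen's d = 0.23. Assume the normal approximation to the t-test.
Power ≈ 0.40

Power calculation (two-sample t-test, normal approximation):
z_β = d · √(n/2) - z_{α/2}
z_β = 0.23 · √(74/2) - 1.645
z_β = 0.23 · 6.083 - 1.645
z_β = -0.246

Power = Φ(z_β) = Φ(-0.246) ≈ 0.403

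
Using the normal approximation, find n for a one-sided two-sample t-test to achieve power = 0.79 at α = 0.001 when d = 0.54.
n = 105 per group

Sample size formula (two-sample t-test, normal approximation):
n = 2 · ((z_α + z_β) / d)²

z_α = 3.090 (for α = 0.001, one-sided)
z_β = 0.806 (for power = 0.79)
d = 0.54

n = 2 · ((3.090 + 0.806) / 0.54)²
n = 2 · (7.215)²
n ≈ 104.11
Round up to the next whole number: n = 105 per group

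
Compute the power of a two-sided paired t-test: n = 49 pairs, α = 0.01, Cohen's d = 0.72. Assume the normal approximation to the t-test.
Power ≈ 0.99

Power calculation (paired t-test, normal approximation):
z_β = d · √n - z_{α/2}
z_β = 0.72 · √49 - 2.576
z_β = 0.72 · 7.000 - 2.576
z_β = 2.464

Power = Φ(z_β) = Φ(2.464) ≈ 0.993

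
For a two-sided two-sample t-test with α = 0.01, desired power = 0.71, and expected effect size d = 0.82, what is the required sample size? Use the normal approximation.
n = 30 per group

Sample size formula (two-sample t-test, normal approximation):
n = 2 · ((z_{α/2} + z_β) / d)²

z_{α/2} = 2.576 (for α = 0.01, two-sided)
z_β = 0.553 (for power = 0.71)
d = 0.82

n = 2 · ((2.576 + 0.553) / 0.82)²
n = 2 · (3.816)²
n ≈ 29.12
Round up to the next whole number: n = 30 per group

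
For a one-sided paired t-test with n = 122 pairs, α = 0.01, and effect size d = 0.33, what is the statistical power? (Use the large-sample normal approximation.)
Power ≈ 0.91

Power calculation (paired t-test, normal approximation):
z_β = d · √n - z_α
z_β = 0.33 · √122 - 2.326
z_β = 0.33 · 11.045 - 2.326
z_β = 1.319

Power = Φ(z_β) = Φ(1.319) ≈ 0.906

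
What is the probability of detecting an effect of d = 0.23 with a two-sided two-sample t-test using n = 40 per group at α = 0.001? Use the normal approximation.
Power ≈ 0.01

Power calculation (two-sample t-test, normal approximation):
z_β = d · √(n/2) - z_{α/2}
z_β = 0.23 · √(40/2) - 3.291
z_β = 0.23 · 4.472 - 3.291
z_β = -2.262

Power = Φ(z_β) = Φ(-2.262) ≈ 0.012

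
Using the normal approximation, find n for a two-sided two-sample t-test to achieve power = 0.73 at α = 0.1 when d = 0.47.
n = 47 per group

Sample size formula (two-sample t-test, normal approximation):
n = 2 · ((z_{α/2} + z_β) / d)²

z_{α/2} = 1.645 (for α = 0.1, two-sided)
z_β = 0.613 (for power = 0.73)
d = 0.47

n = 2 · ((1.645 + 0.613) / 0.47)²
n = 2 · (4.804)²
n ≈ 46.16
Round up to the next whole number: n = 47 per group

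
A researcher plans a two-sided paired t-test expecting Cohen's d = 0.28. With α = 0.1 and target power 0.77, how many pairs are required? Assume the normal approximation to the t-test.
n = 73 pairs

Sample size formula (paired t-test, normal approximation):
n = ((z_{α/2} + z_β) / d)²

z_{α/2} = 1.645 (for α = 0.1, two-sided)
z_β = 0.739 (for power = 0.77)
d = 0.28

n = ((1.645 + 0.739) / 0.28)²
n = (8.514)²
n ≈ 72.49
Round up to the next whole number: n = 73 pairs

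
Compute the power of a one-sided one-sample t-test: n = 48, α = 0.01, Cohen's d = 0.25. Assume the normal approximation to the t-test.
Power ≈ 0.28

Power calculation (one-sample t-test, normal approximation):
z_β = d · √n - z_α
z_β = 0.25 · √48 - 2.326
z_β = 0.25 · 6.928 - 2.326
z_β = -0.594

Power = Φ(z_β) = Φ(-0.594) ≈ 0.276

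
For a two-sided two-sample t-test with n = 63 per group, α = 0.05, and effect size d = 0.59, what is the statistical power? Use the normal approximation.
Power ≈ 0.91

Power calculation (two-sample t-test, normal approximation):
z_β = d · √(n/2) - z_{α/2}
z_β = 0.59 · √(63/2) - 1.960
z_β = 0.59 · 5.612 - 1.960
z_β = 1.351

Power = Φ(z_β) = Φ(1.351) ≈ 0.912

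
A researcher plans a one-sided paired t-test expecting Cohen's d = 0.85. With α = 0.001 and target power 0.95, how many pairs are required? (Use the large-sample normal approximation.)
n = 32 pairs

Sample size formula (paired t-test, normal approximation):
n = ((z_α + z_β) / d)²

z_α = 3.090 (for α = 0.001, one-sided)
z_β = 1.645 (for power = 0.95)
d = 0.85

n = ((3.090 + 1.645) / 0.85)²
n = (5.571)²
n ≈ 31.04
Round up to the next whole number: n = 32 pairs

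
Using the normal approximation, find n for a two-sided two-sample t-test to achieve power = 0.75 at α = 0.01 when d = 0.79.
n = 34 per group

Sample size formula (two-sample t-test, normal approximation):
n = 2 · ((z_{α/2} + z_β) / d)²

z_{α/2} = 2.576 (for α = 0.01, two-sided)
z_β = 0.674 (for power = 0.75)
d = 0.79

n = 2 · ((2.576 + 0.674) / 0.79)²
n = 2 · (4.114)²
n ≈ 33.85
Round up to the next whole number: n = 34 per group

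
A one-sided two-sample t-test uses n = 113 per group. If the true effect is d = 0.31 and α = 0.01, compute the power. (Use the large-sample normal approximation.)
Power ≈ 0.50

Power calculation (two-sample t-test, normal approximation):
z_β = d · √(n/2) - z_α
z_β = 0.31 · √(113/2) - 2.326
z_β = 0.31 · 7.517 - 2.326
z_β = 0.004

Power = Φ(z_β) = Φ(0.004) ≈ 0.502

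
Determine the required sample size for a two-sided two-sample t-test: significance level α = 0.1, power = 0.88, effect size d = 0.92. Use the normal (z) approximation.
n = 19 per group

Sample size formula (two-sample t-test, normal approximation):
n = 2 · ((z_{α/2} + z_β) / d)²

z_{α/2} = 1.645 (for α = 0.1, two-sided)
z_β = 1.175 (for power = 0.88)
d = 0.92

n = 2 · ((1.645 + 1.175) / 0.92)²
n = 2 · (3.065)²
n ≈ 18.79
Round up to the next whole number: n = 19 per group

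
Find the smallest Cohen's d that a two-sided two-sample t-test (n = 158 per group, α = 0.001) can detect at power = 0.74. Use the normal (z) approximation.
d ≈ 0.44

Minimum detectable effect (two-sample t-test, normal approximation):
d = (z_{α/2} + z_β) / √(n/2)
d = (3.291 + 0.643) / √(158/2)
d = 3.934 / 8.888
d ≈ 0.44

By Cohen's convention (0.2 small / 0.5 medium / 0.8 large): small effect.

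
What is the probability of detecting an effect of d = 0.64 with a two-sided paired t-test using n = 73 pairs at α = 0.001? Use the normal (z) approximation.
Power ≈ 0.99

Power calculation (paired t-test, normal approximation):
z_β = d · √n - z_{α/2}
z_β = 0.64 · √73 - 3.291
z_β = 0.64 · 8.544 - 3.291
z_β = 2.178

Power = Φ(z_β) = Φ(2.178) ≈ 0.985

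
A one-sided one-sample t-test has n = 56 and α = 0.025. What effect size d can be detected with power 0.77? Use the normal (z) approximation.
d ≈ 0.36

Minimum detectable effect (one-sample t-test, normal approximation):
d = (z_α + z_β) / √n
d = (1.960 + 0.739) / √56
d = 2.699 / 7.483
d ≈ 0.36

By Cohen's convention (0.2 small / 0.5 medium / 0.8 large): small effect.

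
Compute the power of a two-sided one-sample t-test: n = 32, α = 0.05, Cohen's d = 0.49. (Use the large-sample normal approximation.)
Power ≈ 0.79

Power calculation (one-sample t-test, normal approximation):
z_β = d · √n - z_{α/2}
z_β = 0.49 · √32 - 1.960
z_β = 0.49 · 5.657 - 1.960
z_β = 0.812

Power = Φ(z_β) = Φ(0.812) ≈ 0.792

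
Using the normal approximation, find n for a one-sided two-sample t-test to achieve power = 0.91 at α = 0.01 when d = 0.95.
n = 30 per group

Sample size formula (two-sample t-test, normal approximation):
n = 2 · ((z_α + z_β) / d)²

z_α = 2.326 (for α = 0.01, one-sided)
z_β = 1.341 (for power = 0.91)
d = 0.95

n = 2 · ((2.326 + 1.341) / 0.95)²
n = 2 · (3.860)²
n ≈ 29.80
Round up to the next whole number: n = 30 per group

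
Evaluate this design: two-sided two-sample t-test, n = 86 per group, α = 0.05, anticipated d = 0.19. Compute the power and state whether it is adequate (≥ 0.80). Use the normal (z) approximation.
Power ≈ 0.24; the study is underpowered (power < 0.80)

Power calculation (two-sample t-test, normal approximation):
z_β = d · √(n/2) - z_{α/2}
z_β = 0.19 · √(86/2) - 1.960
z_β = 0.19 · 6.557 - 1.960
z_β = -0.714

Power = Φ(z_β) = Φ(-0.714) ≈ 0.238

Effect size d = 0.19 is very small by Cohen's convention (0.2/0.5/0.8).

Threshold: power ≥ 0.80 is conventionally adequate.
Power ≈ 0.24 → the study is underpowered (power < 0.80).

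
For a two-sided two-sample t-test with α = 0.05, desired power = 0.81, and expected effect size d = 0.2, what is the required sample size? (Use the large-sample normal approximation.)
n = 403 per group

Sample size formula (two-sample t-test, normal approximation):
n = 2 · ((z_{α/2} + z_β) / d)²

z_{α/2} = 1.960 (for α = 0.05, two-sided)
z_β = 0.878 (for power = 0.81)
d = 0.2

n = 2 · ((1.960 + 0.878) / 0.2)²
n = 2 · (14.190)²
n ≈ 402.71
Round up to the next whole number: n = 403 per group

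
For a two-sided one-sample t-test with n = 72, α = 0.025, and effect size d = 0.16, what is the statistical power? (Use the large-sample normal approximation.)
Power ≈ 0.19

Power calculation (one-sample t-test, normal approximation):
z_β = d · √n - z_{α/2}
z_β = 0.16 · √72 - 2.241
z_β = 0.16 · 8.485 - 2.241
z_β = -0.884

Power = Φ(z_β) = Φ(-0.884) ≈ 0.188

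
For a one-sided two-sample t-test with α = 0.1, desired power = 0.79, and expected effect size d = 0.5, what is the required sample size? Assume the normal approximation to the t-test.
n = 35 per group

Sample size formula (two-sample t-test, normal approximation):
n = 2 · ((z_α + z_β) / d)²

z_α = 1.282 (for α = 0.1, one-sided)
z_β = 0.806 (for power = 0.79)
d = 0.5

n = 2 · ((1.282 + 0.806) / 0.5)²
n = 2 · (4.176)²
n ≈ 34.88
Round up to the next whole number: n = 35 per group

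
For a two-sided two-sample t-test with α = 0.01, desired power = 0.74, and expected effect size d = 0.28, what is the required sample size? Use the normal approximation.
n = 265 per group

Sample size formula (two-sample t-test, normal approximation):
n = 2 · ((z_{α/2} + z_β) / d)²

z_{α/2} = 2.576 (for α = 0.01, two-sided)
z_β = 0.643 (for power = 0.74)
d = 0.28

n = 2 · ((2.576 + 0.643) / 0.28)²
n = 2 · (11.496)²
n ≈ 264.32
Round up to the next whole number: n = 265 per group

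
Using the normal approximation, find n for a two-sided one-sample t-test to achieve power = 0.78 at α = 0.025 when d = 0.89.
n = 12

Sample size formula (one-sample t-test, normal approximation):
n = ((z_{α/2} + z_β) / d)²

z_{α/2} = 2.241 (for α = 0.025, two-sided)
z_β = 0.772 (for power = 0.78)
d = 0.89

n = ((2.241 + 0.772) / 0.89)²
n = (3.385)²
n ≈ 11.46
Round up to the next whole number: n = 12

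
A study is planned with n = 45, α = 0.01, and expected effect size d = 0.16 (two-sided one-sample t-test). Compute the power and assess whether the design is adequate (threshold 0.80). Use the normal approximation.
Power ≈ 0.07; the study is underpowered (power < 0.80)

Power calculation (one-sample t-test, normal approximation):
z_β = d · √n - z_{α/2}
z_β = 0.16 · √45 - 2.576
z_β = 0.16 · 6.708 - 2.576
z_β = -1.503

Power = Φ(z_β) = Φ(-1.503) ≈ 0.066

Effect size d = 0.16 is very small by Cohen's convention (0.2/0.5/0.8).

Threshold: power ≥ 0.80 is conventionally adequate.
Power ≈ 0.07 → the study is underpowered (power < 0.80).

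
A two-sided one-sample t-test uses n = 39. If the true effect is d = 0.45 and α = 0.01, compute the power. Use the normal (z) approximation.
Power ≈ 0.59

Power calculation (one-sample t-test, normal approximation):
z_β = d · √n - z_{α/2}
z_β = 0.45 · √39 - 2.576
z_β = 0.45 · 6.245 - 2.576
z_β = 0.234

Power = Φ(z_β) = Φ(0.234) ≈ 0.593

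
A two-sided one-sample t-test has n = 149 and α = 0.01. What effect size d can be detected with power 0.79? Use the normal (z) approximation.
d ≈ 0.28

Minimum detectable effect (one-sample t-test, normal approximation):
d = (z_{α/2} + z_β) / √n
d = (2.576 + 0.806) / √149
d = 3.382 / 12.207
d ≈ 0.28

By Cohen's convention (0.2 small / 0.5 medium / 0.8 large): small effect.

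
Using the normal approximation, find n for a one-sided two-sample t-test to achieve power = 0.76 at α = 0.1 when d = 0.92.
n = 10 per group

Sample size formula (two-sample t-test, normal approximation):
n = 2 · ((z_α + z_β) / d)²

z_α = 1.282 (for α = 0.1, one-sided)
z_β = 0.706 (for power = 0.76)
d = 0.92

n = 2 · ((1.282 + 0.706) / 0.92)²
n = 2 · (2.161)²
n ≈ 9.34
Round up to the next whole number: n = 10 per group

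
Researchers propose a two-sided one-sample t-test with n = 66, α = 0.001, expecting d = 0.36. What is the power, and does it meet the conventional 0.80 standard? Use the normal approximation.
Power ≈ 0.36; the study is underpowered (power < 0.80)

Power calculation (one-sample t-test, normal approximation):
z_β = d · √n - z_{α/2}
z_β = 0.36 · √66 - 3.291
z_β = 0.36 · 8.124 - 3.291
z_β = -0.366

Power = Φ(z_β) = Φ(-0.366) ≈ 0.357

Effect size d = 0.36 is small by Cohen's convention (0.2/0.5/0.8).

Threshold: power ≥ 0.80 is conventionally adequate.
Power ≈ 0.36 → the study is underpowered (power < 0.80).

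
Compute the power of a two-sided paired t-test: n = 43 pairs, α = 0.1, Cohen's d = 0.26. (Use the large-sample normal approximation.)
Power ≈ 0.52

Power calculation (paired t-test, normal approximation):
z_β = d · √n - z_{α/2}
z_β = 0.26 · √43 - 1.645
z_β = 0.26 · 6.557 - 1.645
z_β = 0.060

Power = Φ(z_β) = Φ(0.060) ≈ 0.524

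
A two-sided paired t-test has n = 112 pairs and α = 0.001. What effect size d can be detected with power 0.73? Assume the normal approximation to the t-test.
d ≈ 0.37

Minimum detectable effect (paired t-test, normal approximation):
d = (z_{α/2} + z_β) / √n
d = (3.291 + 0.613) / √112
d = 3.903 / 10.583
d ≈ 0.37

By Cohen's convention (0.2 small / 0.5 medium / 0.8 large): small effect.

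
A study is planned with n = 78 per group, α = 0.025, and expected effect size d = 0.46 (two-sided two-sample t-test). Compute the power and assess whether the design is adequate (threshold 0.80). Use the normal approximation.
Power ≈ 0.74; the study is underpowered (power < 0.80)

Power calculation (two-sample t-test, normal approximation):
z_β = d · √(n/2) - z_{α/2}
z_β = 0.46 · √(78/2) - 2.241
z_β = 0.46 · 6.245 - 2.241
z_β = 0.631

Power = Φ(z_β) = Φ(0.631) ≈ 0.736

Effect size d = 0.46 is small by Cohen's convention (0.2/0.5/0.8).

Threshold: power ≥ 0.80 is conventionally adequate.
Power ≈ 0.74 → the study is underpowered (power < 0.80).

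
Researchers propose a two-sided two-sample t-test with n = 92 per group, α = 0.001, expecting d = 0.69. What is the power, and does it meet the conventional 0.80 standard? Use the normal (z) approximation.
Power ≈ 0.92; the study is adequately powered (power ≥ 0.80)

Power calculation (two-sample t-test, normal approximation):
z_β = d · √(n/2) - z_{α/2}
z_β = 0.69 · √(92/2) - 3.291
z_β = 0.69 · 6.782 - 3.291
z_β = 1.389

Power = Φ(z_β) = Φ(1.389) ≈ 0.918

Effect size d = 0.69 is medium by Cohen's convention (0.2/0.5/0.8).

Threshold: power ≥ 0.80 is conventionally adequate.
Power ≈ 0.92 → the study is adequately powered (power ≥ 0.80).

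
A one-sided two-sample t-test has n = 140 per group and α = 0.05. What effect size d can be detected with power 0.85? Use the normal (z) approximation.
d ≈ 0.32

Minimum detectable effect (two-sample t-test, normal approximation):
d = (z_α + z_β) / √(n/2)
d = (1.645 + 1.036) / √(140/2)
d = 2.681 / 8.367
d ≈ 0.32

By Cohen's convention (0.2 small / 0.5 medium / 0.8 large): small effect.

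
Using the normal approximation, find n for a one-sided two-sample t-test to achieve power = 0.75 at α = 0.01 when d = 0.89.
n = 23 per group

Sample size formula (two-sample t-test, normal approximation):
n = 2 · ((z_α + z_β) / d)²

z_α = 2.326 (for α = 0.01, one-sided)
z_β = 0.674 (for power = 0.75)
d = 0.89

n = 2 · ((2.326 + 0.674) / 0.89)²
n = 2 · (3.371)²
n ≈ 22.73
Round up to the next whole number: n = 23 per group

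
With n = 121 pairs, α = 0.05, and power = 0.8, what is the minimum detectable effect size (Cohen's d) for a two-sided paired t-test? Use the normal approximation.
d ≈ 0.25

Minimum detectable effect (paired t-test, normal approximation):
d = (z_{α/2} + z_β) / √n
d = (1.960 + 0.842) / √121
d = 2.802 / 11.000
d ≈ 0.25

By Cohen's convention (0.2 small / 0.5 medium / 0.8 large): small effect.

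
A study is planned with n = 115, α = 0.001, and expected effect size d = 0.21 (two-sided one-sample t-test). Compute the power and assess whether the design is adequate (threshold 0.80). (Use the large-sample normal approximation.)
Power ≈ 0.15; the study is underpowered (power < 0.80)

Power calculation (one-sample t-test, normal approximation):
z_β = d · √n - z_{α/2}
z_β = 0.21 · √115 - 3.291
z_β = 0.21 · 10.724 - 3.291
z_β = -1.039

Power = Φ(z_β) = Φ(-1.039) ≈ 0.150

Effect size d = 0.21 is small by Cohen's convention (0.2/0.5/0.8).

Threshold: power ≥ 0.80 is conventionally adequate.
Power ≈ 0.15 → the study is underpowered (power < 0.80).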